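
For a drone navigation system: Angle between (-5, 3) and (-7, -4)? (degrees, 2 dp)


u.v = 23, |u| = sqrt(34) = 5.831, |v| = sqrt(65) = 8.0623
cos(theta) = u.v/(|u||v|) = 23/sqrt(2210) = 0.489251
theta = acos(0.489251) = 60.71 degrees

60.71 degrees


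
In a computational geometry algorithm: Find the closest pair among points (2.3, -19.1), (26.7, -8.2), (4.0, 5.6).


d(P0,P1) = 26.724, d(P0,P2) = 24.7584, d(P1,P2) = 26.5656
Closest: P0 and P2

Closest pair: (2.3, -19.1) and (4.0, 5.6), distance = 24.7584


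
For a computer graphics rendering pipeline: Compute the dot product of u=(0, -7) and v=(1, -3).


u . v = u_x*v_x + u_y*v_y = 0*1 + (-7)*(-3)
= 0 + 21 = 21

21


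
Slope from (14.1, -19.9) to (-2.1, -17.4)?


slope = (y2-y1)/(x2-x1) = ((-17.4)-(-19.9))/((-2.1)-14.1) = 2.5/(-16.2) = -0.1543

-0.1543


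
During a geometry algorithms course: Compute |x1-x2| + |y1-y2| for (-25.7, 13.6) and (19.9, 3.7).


|(-25.7)-19.9| + |13.6-3.7| = 45.6 + 9.9 = 55.5

55.5


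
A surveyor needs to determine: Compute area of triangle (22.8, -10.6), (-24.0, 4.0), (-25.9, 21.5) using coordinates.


Area = |x_A(y_B-y_C) + x_B(y_C-y_A) + x_C(y_A-y_B)|/2
= |(-399) + (-770.4) + 378.14|/2
= 791.26/2 = 395.63

395.63


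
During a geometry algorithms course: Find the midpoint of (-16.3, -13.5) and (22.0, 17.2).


M = (((-16.3)+22)/2, ((-13.5)+17.2)/2)
= (2.85, 1.85)

(2.85, 1.85)


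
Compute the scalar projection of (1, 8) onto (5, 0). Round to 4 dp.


u.v = 5, |v| = sqrt(25) = 5
Scalar projection = u.v / |v| = 5 / sqrt(25) = 1

1


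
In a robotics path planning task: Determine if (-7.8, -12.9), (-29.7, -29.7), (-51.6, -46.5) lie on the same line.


Cross product: ((-29.7)-(-7.8))*((-46.5)-(-12.9)) - ((-29.7)-(-12.9))*((-51.6)-(-7.8))
= 0

Yes, collinear


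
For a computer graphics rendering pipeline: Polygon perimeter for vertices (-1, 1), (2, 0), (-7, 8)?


Sides: (-1, 1)->(2, 0): sqrt(10) = 3.162278, (2, 0)->(-7, 8): sqrt(145) = 12.041595, (-7, 8)->(-1, 1): sqrt(85) = 9.219544
Sum = 24.423417
Perimeter = 24.4234

24.4234


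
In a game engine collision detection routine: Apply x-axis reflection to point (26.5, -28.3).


Reflection over x-axis: (x,y) -> (x,-y)
(26.5, -28.3) -> (26.5, 28.3)

(26.5, 28.3)


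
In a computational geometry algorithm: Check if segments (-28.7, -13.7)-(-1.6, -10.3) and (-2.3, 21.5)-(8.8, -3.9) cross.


Cross products: d1=-1061.28, d2=-335.2, d3=864.16, d4=138.08
d1*d2 < 0 and d3*d4 < 0? no

No, they don't intersect


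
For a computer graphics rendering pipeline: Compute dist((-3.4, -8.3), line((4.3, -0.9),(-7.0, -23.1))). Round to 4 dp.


|cross product| = 87.32
|line direction| = sqrt(620.53) = 24.9104
Distance = 87.32/sqrt(620.53) = 3.5054

3.5054


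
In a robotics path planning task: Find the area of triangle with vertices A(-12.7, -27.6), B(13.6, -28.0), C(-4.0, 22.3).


Area = |x_A(y_B-y_C) + x_B(y_C-y_A) + x_C(y_A-y_B)|/2
= |638.81 + 678.64 + (-1.6)|/2
= 1315.85/2 = 657.925

657.925


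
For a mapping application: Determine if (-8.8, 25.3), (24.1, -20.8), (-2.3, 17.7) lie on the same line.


Cross product: (24.1-(-8.8))*(17.7-25.3) - ((-20.8)-25.3)*((-2.3)-(-8.8))
= 49.61

No, not collinear


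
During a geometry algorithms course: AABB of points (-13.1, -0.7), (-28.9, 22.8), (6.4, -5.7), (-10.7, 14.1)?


x range: [-28.9, 6.4]
y range: [-5.7, 22.8]
Bounding box: (-28.9,-5.7) to (6.4,22.8)

(-28.9,-5.7) to (6.4,22.8)


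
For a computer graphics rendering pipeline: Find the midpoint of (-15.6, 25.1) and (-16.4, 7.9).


M = (((-15.6)+(-16.4))/2, (25.1+7.9)/2)
= (-16, 16.5)

(-16, 16.5)


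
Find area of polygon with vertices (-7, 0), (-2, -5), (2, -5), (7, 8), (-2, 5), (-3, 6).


Shoelace sum: ((-7)*(-5) - (-2)*0) + ((-2)*(-5) - 2*(-5)) + (2*8 - 7*(-5)) + (7*5 - (-2)*8) + ((-2)*6 - (-3)*5) + ((-3)*0 - (-7)*6)
= 202
Area = |202|/2 = 101

101


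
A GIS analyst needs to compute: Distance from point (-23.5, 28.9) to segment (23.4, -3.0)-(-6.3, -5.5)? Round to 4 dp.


Project P onto AB: t = 1 (clamped to [0,1])
Closest point on segment: (-6.3, -5.5)
Distance: 38.4604

38.4604


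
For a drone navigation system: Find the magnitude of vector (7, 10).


|u| = sqrt(7^2 + 10^2) = sqrt(149) = 12.2066

12.2066


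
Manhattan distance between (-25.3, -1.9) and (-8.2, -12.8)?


|(-25.3)-(-8.2)| + |(-1.9)-(-12.8)| = 17.1 + 10.9 = 28

28


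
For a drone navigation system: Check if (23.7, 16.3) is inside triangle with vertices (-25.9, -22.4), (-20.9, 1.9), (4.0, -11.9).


Cross products: AB x AP = -1011.78, BC x BP = 974.04, CA x CP = -636.33
All same sign? no

No, outside


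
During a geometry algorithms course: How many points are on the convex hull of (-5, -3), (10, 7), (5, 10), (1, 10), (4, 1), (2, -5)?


Convex hull vertices (CCW): (-5, -3), (2, -5), (10, 7), (5, 10), (1, 10)
Count = 5

5


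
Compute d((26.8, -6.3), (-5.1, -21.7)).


dx=-31.9, dy=-15.4
d^2 = (-31.9)^2 + (-15.4)^2 = 1254.77
d = sqrt(1254.77) = 35.4227

35.4227


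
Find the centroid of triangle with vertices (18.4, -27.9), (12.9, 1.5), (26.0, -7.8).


Centroid = ((x_A+x_B+x_C)/3, (y_A+y_B+y_C)/3)
= ((18.4+12.9+26)/3, ((-27.9)+1.5+(-7.8))/3)
= (19.1, -11.4)

(19.1, -11.4)


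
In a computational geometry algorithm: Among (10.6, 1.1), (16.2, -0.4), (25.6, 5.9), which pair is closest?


d(P0,P1) = 5.7974, d(P0,P2) = 15.7493, d(P1,P2) = 11.3159
Closest: P0 and P1

Closest pair: (10.6, 1.1) and (16.2, -0.4), distance = 5.7974


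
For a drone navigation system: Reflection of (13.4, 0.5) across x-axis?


Reflection over x-axis: (x,y) -> (x,-y)
(13.4, 0.5) -> (13.4, -0.5)

(13.4, -0.5)


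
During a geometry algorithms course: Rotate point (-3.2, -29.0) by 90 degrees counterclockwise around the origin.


90° CCW: (x,y) -> (-y, x)
(-3.2,-29) -> (29, -3.2)

(29, -3.2)


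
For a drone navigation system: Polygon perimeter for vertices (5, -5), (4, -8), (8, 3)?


Sides: (5, -5)->(4, -8): sqrt(10) = 3.162278, (4, -8)->(8, 3): sqrt(137) = 11.7047, (8, 3)->(5, -5): sqrt(73) = 8.544004
Sum = 23.410982
Perimeter = 23.411

23.411


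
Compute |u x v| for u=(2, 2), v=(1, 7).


|u x v| = |2*7 - 2*1|
= |14 - 2| = 12

12


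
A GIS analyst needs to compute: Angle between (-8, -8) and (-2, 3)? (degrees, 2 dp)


u.v = -8, |u| = sqrt(128) = 11.3137, |v| = sqrt(13) = 3.6056
cos(theta) = u.v/(|u||v|) = -8/sqrt(1664) = -0.196116
theta = acos(-0.196116) = 101.31 degrees

101.31 degrees


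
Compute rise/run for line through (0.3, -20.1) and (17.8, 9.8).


slope = (y2-y1)/(x2-x1) = (9.8-(-20.1))/(17.8-0.3) = 29.9/17.5 = 1.7086

1.7086


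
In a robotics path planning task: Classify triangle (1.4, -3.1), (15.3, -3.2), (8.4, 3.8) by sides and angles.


Side lengths squared: AB^2=193.22, BC^2=96.61, CA^2=96.61
Sorted: [96.61, 96.61, 193.22]
By sides: Isosceles, By angles: Right

Isosceles, Right


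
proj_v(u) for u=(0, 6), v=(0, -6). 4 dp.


u.v = -36, |v| = sqrt(36) = 6
Scalar projection = u.v / |v| = -36 / sqrt(36) = -6

-6


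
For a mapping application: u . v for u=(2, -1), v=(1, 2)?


u . v = u_x*v_x + u_y*v_y = 2*1 + (-1)*2
= 2 + (-2) = 0

0


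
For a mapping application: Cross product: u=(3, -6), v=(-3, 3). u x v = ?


u x v = u_x*v_y - u_y*v_x = 3*3 - (-6)*(-3)
= 9 - 18 = -9

-9


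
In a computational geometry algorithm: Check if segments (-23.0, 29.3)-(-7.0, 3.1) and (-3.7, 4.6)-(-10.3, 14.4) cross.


Cross products: d1=26.12, d2=42.24, d3=110.46, d4=94.34
d1*d2 < 0 and d3*d4 < 0? no

No, they don't intersect


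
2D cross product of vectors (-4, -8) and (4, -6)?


u x v = u_x*v_y - u_y*v_x = (-4)*(-6) - (-8)*4
= 24 - (-32) = 56

56


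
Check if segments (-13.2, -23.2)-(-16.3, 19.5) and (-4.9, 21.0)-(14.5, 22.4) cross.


Cross products: d1=-845.86, d2=-13.14, d3=-491.43, d4=-1324.15
d1*d2 < 0 and d3*d4 < 0? no

No, they don't intersect


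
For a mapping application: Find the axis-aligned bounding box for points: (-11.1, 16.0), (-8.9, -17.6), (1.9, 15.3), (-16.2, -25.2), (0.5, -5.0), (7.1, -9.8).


x range: [-16.2, 7.1]
y range: [-25.2, 16]
Bounding box: (-16.2,-25.2) to (7.1,16)

(-16.2,-25.2) to (7.1,16)


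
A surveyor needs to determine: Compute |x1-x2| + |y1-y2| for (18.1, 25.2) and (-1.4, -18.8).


|18.1-(-1.4)| + |25.2-(-18.8)| = 19.5 + 44 = 63.5

63.5


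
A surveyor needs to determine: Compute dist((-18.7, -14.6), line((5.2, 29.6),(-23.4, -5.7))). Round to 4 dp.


|cross product| = 420.45
|line direction| = sqrt(2064.05) = 45.4318
Distance = 420.45/sqrt(2064.05) = 9.2545

9.2545


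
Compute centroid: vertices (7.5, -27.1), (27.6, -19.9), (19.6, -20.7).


Centroid = ((x_A+x_B+x_C)/3, (y_A+y_B+y_C)/3)
= ((7.5+27.6+19.6)/3, ((-27.1)+(-19.9)+(-20.7))/3)
= (18.2333, -22.5667)

(18.2333, -22.5667)


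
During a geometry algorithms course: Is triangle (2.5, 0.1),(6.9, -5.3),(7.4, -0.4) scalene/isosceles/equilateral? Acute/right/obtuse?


Side lengths squared: AB^2=48.52, BC^2=24.26, CA^2=24.26
Sorted: [24.26, 24.26, 48.52]
By sides: Isosceles, By angles: Right

Isosceles, Right


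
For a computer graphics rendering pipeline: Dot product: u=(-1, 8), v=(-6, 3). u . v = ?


u . v = u_x*v_x + u_y*v_y = (-1)*(-6) + 8*3
= 6 + 24 = 30

30


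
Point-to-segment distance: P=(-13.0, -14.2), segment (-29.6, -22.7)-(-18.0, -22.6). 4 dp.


Project P onto AB: t = 1 (clamped to [0,1])
Closest point on segment: (-18, -22.6)
Distance: 9.7755

9.7755


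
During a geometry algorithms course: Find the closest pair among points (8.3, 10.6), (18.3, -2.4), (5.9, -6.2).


d(P0,P1) = 16.4012, d(P0,P2) = 16.9706, d(P1,P2) = 12.9692
Closest: P1 and P2

Closest pair: (18.3, -2.4) and (5.9, -6.2), distance = 12.9692


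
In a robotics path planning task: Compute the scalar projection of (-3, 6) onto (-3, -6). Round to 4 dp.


u.v = -27, |v| = sqrt(45) = 6.7082
Scalar projection = u.v / |v| = -27 / sqrt(45) = -4.0249

-4.0249


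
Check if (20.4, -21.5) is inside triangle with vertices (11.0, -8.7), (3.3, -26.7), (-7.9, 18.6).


Cross products: AB x AP = 267.76, BC x BP = -832.87, CA x CP = 14.7
All same sign? no

No, outside


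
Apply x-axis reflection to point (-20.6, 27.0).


Reflection over x-axis: (x,y) -> (x,-y)
(-20.6, 27) -> (-20.6, -27)

(-20.6, -27)


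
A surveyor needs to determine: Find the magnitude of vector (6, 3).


|u| = sqrt(6^2 + 3^2) = sqrt(45) = 6.7082

6.7082


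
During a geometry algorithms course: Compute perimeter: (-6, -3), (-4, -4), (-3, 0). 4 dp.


Sides: (-6, -3)->(-4, -4): sqrt(5) = 2.236068, (-4, -4)->(-3, 0): sqrt(17) = 4.123106, (-3, 0)->(-6, -3): sqrt(18) = 4.242641
Sum = 10.601815
Perimeter = 10.6018

10.6018


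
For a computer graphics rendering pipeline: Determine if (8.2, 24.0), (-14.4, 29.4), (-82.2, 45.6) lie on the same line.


Cross product: ((-14.4)-8.2)*(45.6-24) - (29.4-24)*((-82.2)-8.2)
= 0

Yes, collinear


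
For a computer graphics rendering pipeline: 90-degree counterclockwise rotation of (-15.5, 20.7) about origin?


90° CCW: (x,y) -> (-y, x)
(-15.5,20.7) -> (-20.7, -15.5)

(-20.7, -15.5)


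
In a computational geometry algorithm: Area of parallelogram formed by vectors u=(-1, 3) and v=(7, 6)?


|u x v| = |(-1)*6 - 3*7|
= |(-6) - 21| = 27

27


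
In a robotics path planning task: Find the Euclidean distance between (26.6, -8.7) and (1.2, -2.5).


dx=-25.4, dy=6.2
d^2 = (-25.4)^2 + 6.2^2 = 683.6
d = sqrt(683.6) = 26.1457

26.1457


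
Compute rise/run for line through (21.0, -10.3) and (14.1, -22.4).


slope = (y2-y1)/(x2-x1) = ((-22.4)-(-10.3))/(14.1-21) = (-12.1)/(-6.9) = 1.7536

1.7536


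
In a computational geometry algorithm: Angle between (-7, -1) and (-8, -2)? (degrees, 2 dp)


u.v = 58, |u| = sqrt(50) = 7.0711, |v| = sqrt(68) = 8.2462
cos(theta) = u.v/(|u||v|) = 58/sqrt(3400) = 0.994692
theta = acos(0.994692) = 5.91 degrees

5.91 degrees


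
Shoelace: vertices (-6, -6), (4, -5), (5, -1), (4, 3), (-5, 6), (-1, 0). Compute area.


Shoelace sum: ((-6)*(-5) - 4*(-6)) + (4*(-1) - 5*(-5)) + (5*3 - 4*(-1)) + (4*6 - (-5)*3) + ((-5)*0 - (-1)*6) + ((-1)*(-6) - (-6)*0)
= 145
Area = |145|/2 = 72.5

72.5


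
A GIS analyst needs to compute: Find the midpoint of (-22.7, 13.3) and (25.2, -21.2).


M = (((-22.7)+25.2)/2, (13.3+(-21.2))/2)
= (1.25, -3.95)

(1.25, -3.95)


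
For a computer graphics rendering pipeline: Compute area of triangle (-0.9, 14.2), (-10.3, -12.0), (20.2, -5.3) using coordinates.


Area = |x_A(y_B-y_C) + x_B(y_C-y_A) + x_C(y_A-y_B)|/2
= |6.03 + 200.85 + 529.24|/2
= 736.12/2 = 368.06

368.06


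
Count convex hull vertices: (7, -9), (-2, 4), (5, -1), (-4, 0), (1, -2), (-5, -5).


Convex hull vertices (CCW): (-5, -5), (7, -9), (5, -1), (-2, 4), (-4, 0)
Count = 5

5


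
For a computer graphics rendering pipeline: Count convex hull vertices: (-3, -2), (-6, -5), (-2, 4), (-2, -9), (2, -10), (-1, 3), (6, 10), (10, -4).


Convex hull vertices (CCW): (-6, -5), (-2, -9), (2, -10), (10, -4), (6, 10), (-2, 4)
Count = 6

6


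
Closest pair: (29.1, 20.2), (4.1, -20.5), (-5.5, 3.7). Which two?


d(P0,P1) = 47.7649, d(P0,P2) = 38.3329, d(P1,P2) = 26.0346
Closest: P1 and P2

Closest pair: (4.1, -20.5) and (-5.5, 3.7), distance = 26.0346


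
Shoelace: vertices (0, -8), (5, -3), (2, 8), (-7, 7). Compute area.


Shoelace sum: (0*(-3) - 5*(-8)) + (5*8 - 2*(-3)) + (2*7 - (-7)*8) + ((-7)*(-8) - 0*7)
= 212
Area = |212|/2 = 106

106


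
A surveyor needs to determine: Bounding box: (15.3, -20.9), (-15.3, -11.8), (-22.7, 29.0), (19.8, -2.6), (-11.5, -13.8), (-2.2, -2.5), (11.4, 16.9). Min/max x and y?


x range: [-22.7, 19.8]
y range: [-20.9, 29]
Bounding box: (-22.7,-20.9) to (19.8,29)

(-22.7,-20.9) to (19.8,29)


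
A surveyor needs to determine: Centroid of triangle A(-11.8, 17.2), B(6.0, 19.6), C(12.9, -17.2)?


Centroid = ((x_A+x_B+x_C)/3, (y_A+y_B+y_C)/3)
= (((-11.8)+6+12.9)/3, (17.2+19.6+(-17.2))/3)
= (2.3667, 6.5333)

(2.3667, 6.5333)


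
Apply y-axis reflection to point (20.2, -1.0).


Reflection over y-axis: (x,y) -> (-x,y)
(20.2, -1) -> (-20.2, -1)

(-20.2, -1)


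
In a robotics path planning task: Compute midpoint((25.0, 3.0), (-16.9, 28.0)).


M = ((25+(-16.9))/2, (3+28)/2)
= (4.05, 15.5)

(4.05, 15.5)


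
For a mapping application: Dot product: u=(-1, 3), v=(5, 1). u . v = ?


u . v = u_x*v_x + u_y*v_y = (-1)*5 + 3*1
= (-5) + 3 = -2

-2


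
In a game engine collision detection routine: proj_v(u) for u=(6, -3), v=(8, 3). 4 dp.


u.v = 39, |v| = sqrt(73) = 8.544
Scalar projection = u.v / |v| = 39 / sqrt(73) = 4.5646

4.5646


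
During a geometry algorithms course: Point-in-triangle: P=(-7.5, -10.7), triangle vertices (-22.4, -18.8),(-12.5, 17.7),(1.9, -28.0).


Cross products: AB x AP = -463.66, BC x BP = -180.46, CA x CP = -333.91
All same sign? yes

Yes, inside


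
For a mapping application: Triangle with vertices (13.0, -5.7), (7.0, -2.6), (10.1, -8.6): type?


Side lengths squared: AB^2=45.61, BC^2=45.61, CA^2=16.82
Sorted: [16.82, 45.61, 45.61]
By sides: Isosceles, By angles: Acute

Isosceles, Acute


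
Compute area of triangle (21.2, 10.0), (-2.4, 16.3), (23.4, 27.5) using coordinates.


Area = |x_A(y_B-y_C) + x_B(y_C-y_A) + x_C(y_A-y_B)|/2
= |(-237.44) + (-42) + (-147.42)|/2
= 426.86/2 = 213.43

213.43


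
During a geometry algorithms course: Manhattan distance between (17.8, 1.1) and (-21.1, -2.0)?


|17.8-(-21.1)| + |1.1-(-2)| = 38.9 + 3.1 = 42

42


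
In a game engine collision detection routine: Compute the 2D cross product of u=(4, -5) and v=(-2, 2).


u x v = u_x*v_y - u_y*v_x = 4*2 - (-5)*(-2)
= 8 - 10 = -2

-2


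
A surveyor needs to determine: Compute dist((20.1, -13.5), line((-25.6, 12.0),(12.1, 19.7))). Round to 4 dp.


|cross product| = 1313.24
|line direction| = sqrt(1480.58) = 38.4783
Distance = 1313.24/sqrt(1480.58) = 34.1294

34.1294


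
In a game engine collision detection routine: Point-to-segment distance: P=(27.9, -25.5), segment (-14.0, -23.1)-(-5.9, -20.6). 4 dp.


Project P onto AB: t = 1 (clamped to [0,1])
Closest point on segment: (-5.9, -20.6)
Distance: 34.1533

34.1533


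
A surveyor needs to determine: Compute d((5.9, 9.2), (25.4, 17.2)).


dx=19.5, dy=8
d^2 = 19.5^2 + 8^2 = 444.25
d = sqrt(444.25) = 21.0772

21.0772


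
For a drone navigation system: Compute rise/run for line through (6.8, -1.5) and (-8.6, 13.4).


slope = (y2-y1)/(x2-x1) = (13.4-(-1.5))/((-8.6)-6.8) = 14.9/(-15.4) = -0.9675

-0.9675


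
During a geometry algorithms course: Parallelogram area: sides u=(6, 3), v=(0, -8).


|u x v| = |6*(-8) - 3*0|
= |(-48) - 0| = 48

48


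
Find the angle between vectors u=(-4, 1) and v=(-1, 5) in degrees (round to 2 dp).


u.v = 9, |u| = sqrt(17) = 4.1231, |v| = sqrt(26) = 5.099
cos(theta) = u.v/(|u||v|) = 9/sqrt(442) = 0.428086
theta = acos(0.428086) = 64.65 degrees

64.65 degrees


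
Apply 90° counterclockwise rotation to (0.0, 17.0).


90° CCW: (x,y) -> (-y, x)
(0,17) -> (-17, 0)

(-17, 0)


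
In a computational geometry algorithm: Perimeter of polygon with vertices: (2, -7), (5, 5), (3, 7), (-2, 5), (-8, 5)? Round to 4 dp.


Sides: (2, -7)->(5, 5): sqrt(153) = 12.369317, (5, 5)->(3, 7): sqrt(8) = 2.828427, (3, 7)->(-2, 5): sqrt(29) = 5.385165, (-2, 5)->(-8, 5): sqrt(36) = 6, (-8, 5)->(2, -7): sqrt(244) = 15.620499
Sum = 42.203408
Perimeter = 42.2034

42.2034


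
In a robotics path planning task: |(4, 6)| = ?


|u| = sqrt(4^2 + 6^2) = sqrt(52) = 7.2111

7.2111


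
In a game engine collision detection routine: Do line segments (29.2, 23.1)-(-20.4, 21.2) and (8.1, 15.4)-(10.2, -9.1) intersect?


Cross products: d1=533.12, d2=-686.07, d3=341.83, d4=1561.02
d1*d2 < 0 and d3*d4 < 0? no

No, they don't intersect


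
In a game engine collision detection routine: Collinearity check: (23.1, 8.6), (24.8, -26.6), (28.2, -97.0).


Cross product: (24.8-23.1)*((-97)-8.6) - ((-26.6)-8.6)*(28.2-23.1)
= 0

Yes, collinear


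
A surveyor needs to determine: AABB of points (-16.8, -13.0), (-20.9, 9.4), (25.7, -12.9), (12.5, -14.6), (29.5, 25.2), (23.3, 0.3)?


x range: [-20.9, 29.5]
y range: [-14.6, 25.2]
Bounding box: (-20.9,-14.6) to (29.5,25.2)

(-20.9,-14.6) to (29.5,25.2)


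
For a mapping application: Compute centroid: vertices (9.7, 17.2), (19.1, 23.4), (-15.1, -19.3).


Centroid = ((x_A+x_B+x_C)/3, (y_A+y_B+y_C)/3)
= ((9.7+19.1+(-15.1))/3, (17.2+23.4+(-19.3))/3)
= (4.5667, 7.1)

(4.5667, 7.1)


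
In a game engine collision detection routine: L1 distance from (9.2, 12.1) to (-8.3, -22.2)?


|9.2-(-8.3)| + |12.1-(-22.2)| = 17.5 + 34.3 = 51.8

51.8


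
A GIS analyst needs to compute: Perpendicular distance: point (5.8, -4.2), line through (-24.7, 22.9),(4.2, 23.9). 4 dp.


|cross product| = 813.69
|line direction| = sqrt(836.21) = 28.9173
Distance = 813.69/sqrt(836.21) = 28.1385

28.1385


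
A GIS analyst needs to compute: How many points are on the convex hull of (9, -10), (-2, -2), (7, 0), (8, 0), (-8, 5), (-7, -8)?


Convex hull vertices (CCW): (-8, 5), (-7, -8), (9, -10), (8, 0)
Count = 4

4


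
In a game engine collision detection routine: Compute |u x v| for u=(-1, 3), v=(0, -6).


|u x v| = |(-1)*(-6) - 3*0|
= |6 - 0| = 6

6


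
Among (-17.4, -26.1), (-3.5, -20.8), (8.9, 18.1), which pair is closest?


d(P0,P1) = 14.8762, d(P0,P2) = 51.4328, d(P1,P2) = 40.8285
Closest: P0 and P1

Closest pair: (-17.4, -26.1) and (-3.5, -20.8), distance = 14.8762


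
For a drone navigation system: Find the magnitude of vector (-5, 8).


|u| = sqrt((-5)^2 + 8^2) = sqrt(89) = 9.434

9.434


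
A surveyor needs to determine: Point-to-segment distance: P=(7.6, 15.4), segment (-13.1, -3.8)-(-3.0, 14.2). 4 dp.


Project P onto AB: t = 1 (clamped to [0,1])
Closest point on segment: (-3, 14.2)
Distance: 10.6677

10.6677


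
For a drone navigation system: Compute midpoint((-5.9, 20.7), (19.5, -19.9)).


M = (((-5.9)+19.5)/2, (20.7+(-19.9))/2)
= (6.8, 0.4)

(6.8, 0.4)


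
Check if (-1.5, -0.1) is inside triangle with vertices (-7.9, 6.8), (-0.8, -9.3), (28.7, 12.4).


Cross products: AB x AP = 54.05, BC x BP = 286.59, CA x CP = 288.38
All same sign? yes

Yes, inside


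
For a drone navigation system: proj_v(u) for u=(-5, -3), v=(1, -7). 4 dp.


u.v = 16, |v| = sqrt(50) = 7.0711
Scalar projection = u.v / |v| = 16 / sqrt(50) = 2.2627

2.2627


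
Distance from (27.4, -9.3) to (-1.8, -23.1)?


dx=-29.2, dy=-13.8
d^2 = (-29.2)^2 + (-13.8)^2 = 1043.08
d = sqrt(1043.08) = 32.2967

32.2967


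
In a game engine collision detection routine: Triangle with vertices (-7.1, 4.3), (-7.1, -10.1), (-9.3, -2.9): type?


Side lengths squared: AB^2=207.36, BC^2=56.68, CA^2=56.68
Sorted: [56.68, 56.68, 207.36]
By sides: Isosceles, By angles: Obtuse

Isosceles, Obtuse


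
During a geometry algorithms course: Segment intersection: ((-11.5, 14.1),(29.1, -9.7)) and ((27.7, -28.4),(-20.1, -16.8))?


Cross products: d1=-1576.78, d2=-910.1, d3=-792.54, d4=-1459.22
d1*d2 < 0 and d3*d4 < 0? no

No, they don't intersect


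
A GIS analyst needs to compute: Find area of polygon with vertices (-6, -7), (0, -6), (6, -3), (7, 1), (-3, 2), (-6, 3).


Shoelace sum: ((-6)*(-6) - 0*(-7)) + (0*(-3) - 6*(-6)) + (6*1 - 7*(-3)) + (7*2 - (-3)*1) + ((-3)*3 - (-6)*2) + ((-6)*(-7) - (-6)*3)
= 179
Area = |179|/2 = 89.5

89.5


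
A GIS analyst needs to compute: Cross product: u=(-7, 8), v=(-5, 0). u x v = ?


u x v = u_x*v_y - u_y*v_x = (-7)*0 - 8*(-5)
= 0 - (-40) = 40

40


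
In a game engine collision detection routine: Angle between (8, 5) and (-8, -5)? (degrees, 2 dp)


u.v = -89, |u| = sqrt(89) = 9.434, |v| = sqrt(89) = 9.434
cos(theta) = u.v/(|u||v|) = -89/sqrt(7921) = -1
theta = acos(-1) = 180 degrees

180 degrees


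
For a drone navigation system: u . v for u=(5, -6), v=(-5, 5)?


u . v = u_x*v_x + u_y*v_y = 5*(-5) + (-6)*5
= (-25) + (-30) = -55

-55


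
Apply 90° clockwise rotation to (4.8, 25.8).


90° CW: (x,y) -> (y, -x)
(4.8,25.8) -> (25.8, -4.8)

(25.8, -4.8)


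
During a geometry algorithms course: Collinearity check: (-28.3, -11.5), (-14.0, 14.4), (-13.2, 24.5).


Cross product: ((-14)-(-28.3))*(24.5-(-11.5)) - (14.4-(-11.5))*((-13.2)-(-28.3))
= 123.71

No, not collinear


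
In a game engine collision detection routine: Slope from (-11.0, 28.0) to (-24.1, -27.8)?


slope = (y2-y1)/(x2-x1) = ((-27.8)-28)/((-24.1)-(-11)) = (-55.8)/(-13.1) = 4.2595

4.2595


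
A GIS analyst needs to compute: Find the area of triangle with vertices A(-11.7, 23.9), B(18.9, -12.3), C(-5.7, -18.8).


Area = |x_A(y_B-y_C) + x_B(y_C-y_A) + x_C(y_A-y_B)|/2
= |(-76.05) + (-807.03) + (-206.34)|/2
= 1089.42/2 = 544.71

544.71


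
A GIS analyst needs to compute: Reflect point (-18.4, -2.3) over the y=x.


Reflection over y=x: (x,y) -> (y,x)
(-18.4, -2.3) -> (-2.3, -18.4)

(-2.3, -18.4)


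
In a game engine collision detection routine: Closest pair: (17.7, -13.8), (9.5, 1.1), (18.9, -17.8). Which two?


d(P0,P1) = 17.0074, d(P0,P2) = 4.1761, d(P1,P2) = 21.1085
Closest: P0 and P2

Closest pair: (17.7, -13.8) and (18.9, -17.8), distance = 4.1761


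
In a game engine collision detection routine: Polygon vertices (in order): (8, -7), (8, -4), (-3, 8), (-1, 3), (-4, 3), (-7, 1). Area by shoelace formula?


Shoelace sum: (8*(-4) - 8*(-7)) + (8*8 - (-3)*(-4)) + ((-3)*3 - (-1)*8) + ((-1)*3 - (-4)*3) + ((-4)*1 - (-7)*3) + ((-7)*(-7) - 8*1)
= 142
Area = |142|/2 = 71

71


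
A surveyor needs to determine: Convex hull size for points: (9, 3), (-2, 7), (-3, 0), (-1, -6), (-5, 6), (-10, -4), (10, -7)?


Convex hull vertices (CCW): (-10, -4), (-1, -6), (10, -7), (9, 3), (-2, 7), (-5, 6)
Count = 6

6


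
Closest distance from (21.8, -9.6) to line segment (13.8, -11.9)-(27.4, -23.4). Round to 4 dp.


Project P onto AB: t = 0.2596 (clamped to [0,1])
Closest point on segment: (17.3307, -14.8855)
Distance: 6.9218

6.9218


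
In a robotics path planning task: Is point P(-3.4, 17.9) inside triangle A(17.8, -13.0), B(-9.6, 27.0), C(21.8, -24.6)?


Cross products: AB x AP = 1.34, BC x BP = 34.18, CA x CP = 122.32
All same sign? yes

Yes, inside


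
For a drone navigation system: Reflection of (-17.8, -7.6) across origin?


Reflection over origin: (x,y) -> (-x,-y)
(-17.8, -7.6) -> (17.8, 7.6)

(17.8, 7.6)


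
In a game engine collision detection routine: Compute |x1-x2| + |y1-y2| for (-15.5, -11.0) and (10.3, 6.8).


|(-15.5)-10.3| + |(-11)-6.8| = 25.8 + 17.8 = 43.6

43.6


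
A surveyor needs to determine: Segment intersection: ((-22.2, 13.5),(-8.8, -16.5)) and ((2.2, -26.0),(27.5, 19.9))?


Cross products: d1=2119.31, d2=745.25, d3=202.7, d4=1576.76
d1*d2 < 0 and d3*d4 < 0? no

No, they don't intersect


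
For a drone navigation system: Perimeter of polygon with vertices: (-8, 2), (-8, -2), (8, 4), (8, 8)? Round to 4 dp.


Sides: (-8, 2)->(-8, -2): sqrt(16) = 4, (-8, -2)->(8, 4): sqrt(292) = 17.088007, (8, 4)->(8, 8): sqrt(16) = 4, (8, 8)->(-8, 2): sqrt(292) = 17.088007
Sum = 42.176014
Perimeter = 42.176

42.176


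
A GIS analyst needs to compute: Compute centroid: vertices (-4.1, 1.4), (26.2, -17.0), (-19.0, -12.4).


Centroid = ((x_A+x_B+x_C)/3, (y_A+y_B+y_C)/3)
= (((-4.1)+26.2+(-19))/3, (1.4+(-17)+(-12.4))/3)
= (1.0333, -9.3333)

(1.0333, -9.3333)


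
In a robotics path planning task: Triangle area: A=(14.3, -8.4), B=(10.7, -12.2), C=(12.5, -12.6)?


Area = |x_A(y_B-y_C) + x_B(y_C-y_A) + x_C(y_A-y_B)|/2
= |5.72 + (-44.94) + 47.5|/2
= 8.28/2 = 4.14

4.14


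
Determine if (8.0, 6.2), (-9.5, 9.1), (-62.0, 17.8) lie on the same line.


Cross product: ((-9.5)-8)*(17.8-6.2) - (9.1-6.2)*((-62)-8)
= 0

Yes, collinear


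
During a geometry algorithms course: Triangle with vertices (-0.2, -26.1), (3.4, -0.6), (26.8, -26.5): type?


Side lengths squared: AB^2=663.21, BC^2=1218.37, CA^2=729.16
Sorted: [663.21, 729.16, 1218.37]
By sides: Scalene, By angles: Acute

Scalene, Acute


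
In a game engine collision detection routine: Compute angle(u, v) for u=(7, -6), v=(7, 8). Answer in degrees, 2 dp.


u.v = 1, |u| = sqrt(85) = 9.2195, |v| = sqrt(113) = 10.6301
cos(theta) = u.v/(|u||v|) = 1/sqrt(9605) = 0.010204
theta = acos(0.010204) = 89.42 degrees

89.42 degrees


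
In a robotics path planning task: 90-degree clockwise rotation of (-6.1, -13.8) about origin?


90° CW: (x,y) -> (y, -x)
(-6.1,-13.8) -> (-13.8, 6.1)

(-13.8, 6.1)


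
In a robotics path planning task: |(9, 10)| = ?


|u| = sqrt(9^2 + 10^2) = sqrt(181) = 13.4536

13.4536


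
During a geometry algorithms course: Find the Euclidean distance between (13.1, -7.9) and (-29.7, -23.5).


dx=-42.8, dy=-15.6
d^2 = (-42.8)^2 + (-15.6)^2 = 2075.2
d = sqrt(2075.2) = 45.5544

45.5544


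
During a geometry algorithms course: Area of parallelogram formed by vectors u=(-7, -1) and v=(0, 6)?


|u x v| = |(-7)*6 - (-1)*0|
= |(-42) - 0| = 42

42


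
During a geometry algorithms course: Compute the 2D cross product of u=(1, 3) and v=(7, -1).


u x v = u_x*v_y - u_y*v_x = 1*(-1) - 3*7
= (-1) - 21 = -22

-22


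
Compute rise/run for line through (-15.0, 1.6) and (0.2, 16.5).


slope = (y2-y1)/(x2-x1) = (16.5-1.6)/(0.2-(-15)) = 14.9/15.2 = 0.9803

0.9803


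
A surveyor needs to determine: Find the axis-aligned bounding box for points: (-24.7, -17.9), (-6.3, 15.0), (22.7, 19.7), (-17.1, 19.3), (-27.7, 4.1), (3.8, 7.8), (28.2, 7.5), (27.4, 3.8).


x range: [-27.7, 28.2]
y range: [-17.9, 19.7]
Bounding box: (-27.7,-17.9) to (28.2,19.7)

(-27.7,-17.9) to (28.2,19.7)


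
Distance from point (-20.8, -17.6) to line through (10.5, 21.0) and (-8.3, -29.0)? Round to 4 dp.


|cross product| = 839.32
|line direction| = sqrt(2853.44) = 53.4176
Distance = 839.32/sqrt(2853.44) = 15.7124

15.7124


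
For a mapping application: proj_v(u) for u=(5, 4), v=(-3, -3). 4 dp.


u.v = -27, |v| = sqrt(18) = 4.2426
Scalar projection = u.v / |v| = -27 / sqrt(18) = -6.364

-6.364


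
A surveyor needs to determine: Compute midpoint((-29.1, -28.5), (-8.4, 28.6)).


M = (((-29.1)+(-8.4))/2, ((-28.5)+28.6)/2)
= (-18.75, 0.05)

(-18.75, 0.05)


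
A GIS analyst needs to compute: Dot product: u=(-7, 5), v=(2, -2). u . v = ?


u . v = u_x*v_x + u_y*v_y = (-7)*2 + 5*(-2)
= (-14) + (-10) = -24

-24


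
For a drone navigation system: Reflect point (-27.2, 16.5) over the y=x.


Reflection over y=x: (x,y) -> (y,x)
(-27.2, 16.5) -> (16.5, -27.2)

(16.5, -27.2)


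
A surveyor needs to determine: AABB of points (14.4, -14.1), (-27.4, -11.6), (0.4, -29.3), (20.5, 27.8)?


x range: [-27.4, 20.5]
y range: [-29.3, 27.8]
Bounding box: (-27.4,-29.3) to (20.5,27.8)

(-27.4,-29.3) to (20.5,27.8)


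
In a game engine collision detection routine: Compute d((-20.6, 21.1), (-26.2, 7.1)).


dx=-5.6, dy=-14
d^2 = (-5.6)^2 + (-14)^2 = 227.36
d = sqrt(227.36) = 15.0785

15.0785


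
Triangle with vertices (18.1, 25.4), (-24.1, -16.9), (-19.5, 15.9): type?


Side lengths squared: AB^2=3570.13, BC^2=1097, CA^2=1504.01
Sorted: [1097, 1504.01, 3570.13]
By sides: Scalene, By angles: Obtuse

Scalene, Obtuse


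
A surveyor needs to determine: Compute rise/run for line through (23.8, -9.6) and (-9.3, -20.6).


slope = (y2-y1)/(x2-x1) = ((-20.6)-(-9.6))/((-9.3)-23.8) = (-11)/(-33.1) = 0.3323

0.3323


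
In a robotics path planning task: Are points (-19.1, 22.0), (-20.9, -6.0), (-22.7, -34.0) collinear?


Cross product: ((-20.9)-(-19.1))*((-34)-22) - ((-6)-22)*((-22.7)-(-19.1))
= 0

Yes, collinear


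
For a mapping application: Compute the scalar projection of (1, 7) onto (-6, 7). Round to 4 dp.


u.v = 43, |v| = sqrt(85) = 9.2195
Scalar projection = u.v / |v| = 43 / sqrt(85) = 4.664

4.664


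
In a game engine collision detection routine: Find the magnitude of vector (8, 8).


|u| = sqrt(8^2 + 8^2) = sqrt(128) = 11.3137

11.3137


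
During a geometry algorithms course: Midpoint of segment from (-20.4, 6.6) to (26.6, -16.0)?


M = (((-20.4)+26.6)/2, (6.6+(-16))/2)
= (3.1, -4.7)

(3.1, -4.7)


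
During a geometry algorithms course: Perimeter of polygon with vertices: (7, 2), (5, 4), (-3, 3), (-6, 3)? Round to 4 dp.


Sides: (7, 2)->(5, 4): sqrt(8) = 2.828427, (5, 4)->(-3, 3): sqrt(65) = 8.062258, (-3, 3)->(-6, 3): sqrt(9) = 3, (-6, 3)->(7, 2): sqrt(170) = 13.038405
Sum = 26.92909
Perimeter = 26.9291

26.9291


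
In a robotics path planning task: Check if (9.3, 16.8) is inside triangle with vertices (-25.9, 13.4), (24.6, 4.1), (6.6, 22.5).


Cross products: AB x AP = 499.06, BC x BP = 52.92, CA x CP = 209.82
All same sign? yes

Yes, inside


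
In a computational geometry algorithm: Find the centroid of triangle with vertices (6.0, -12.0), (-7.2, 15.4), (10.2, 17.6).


Centroid = ((x_A+x_B+x_C)/3, (y_A+y_B+y_C)/3)
= ((6+(-7.2)+10.2)/3, ((-12)+15.4+17.6)/3)
= (3, 7)

(3, 7)


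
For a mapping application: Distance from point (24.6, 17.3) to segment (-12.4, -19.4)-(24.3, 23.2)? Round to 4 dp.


Project P onto AB: t = 0.924 (clamped to [0,1])
Closest point on segment: (21.5103, 19.9618)
Distance: 4.0782

4.0782


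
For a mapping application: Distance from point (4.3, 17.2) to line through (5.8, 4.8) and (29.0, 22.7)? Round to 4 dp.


|cross product| = 314.53
|line direction| = sqrt(858.65) = 29.3027
Distance = 314.53/sqrt(858.65) = 10.7338

10.7338


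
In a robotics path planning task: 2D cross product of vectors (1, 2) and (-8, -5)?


u x v = u_x*v_y - u_y*v_x = 1*(-5) - 2*(-8)
= (-5) - (-16) = 11

11


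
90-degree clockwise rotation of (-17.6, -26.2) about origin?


90° CW: (x,y) -> (y, -x)
(-17.6,-26.2) -> (-26.2, 17.6)

(-26.2, 17.6)


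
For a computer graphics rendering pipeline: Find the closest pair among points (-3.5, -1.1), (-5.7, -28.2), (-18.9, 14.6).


d(P0,P1) = 27.1892, d(P0,P2) = 21.992, d(P1,P2) = 44.7893
Closest: P0 and P2

Closest pair: (-3.5, -1.1) and (-18.9, 14.6), distance = 21.992


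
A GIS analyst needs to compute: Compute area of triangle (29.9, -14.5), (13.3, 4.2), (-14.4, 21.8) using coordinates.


Area = |x_A(y_B-y_C) + x_B(y_C-y_A) + x_C(y_A-y_B)|/2
= |(-526.24) + 482.79 + 269.28|/2
= 225.83/2 = 112.915

112.915


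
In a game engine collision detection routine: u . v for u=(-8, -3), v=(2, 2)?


u . v = u_x*v_x + u_y*v_y = (-8)*2 + (-3)*2
= (-16) + (-6) = -22

-22


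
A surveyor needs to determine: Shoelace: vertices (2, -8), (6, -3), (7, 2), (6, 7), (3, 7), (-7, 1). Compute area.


Shoelace sum: (2*(-3) - 6*(-8)) + (6*2 - 7*(-3)) + (7*7 - 6*2) + (6*7 - 3*7) + (3*1 - (-7)*7) + ((-7)*(-8) - 2*1)
= 239
Area = |239|/2 = 119.5

119.5


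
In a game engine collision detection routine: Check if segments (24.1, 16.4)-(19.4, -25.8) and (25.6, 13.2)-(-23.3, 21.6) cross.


Cross products: d1=-143.88, d2=1959.18, d3=78.34, d4=-2024.72
d1*d2 < 0 and d3*d4 < 0? yes

Yes, they intersect


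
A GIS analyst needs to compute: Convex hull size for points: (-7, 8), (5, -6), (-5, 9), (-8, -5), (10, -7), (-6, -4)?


Convex hull vertices (CCW): (-8, -5), (10, -7), (-5, 9), (-7, 8)
Count = 4

4


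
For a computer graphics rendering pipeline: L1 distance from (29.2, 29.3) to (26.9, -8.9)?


|29.2-26.9| + |29.3-(-8.9)| = 2.3 + 38.2 = 40.5

40.5


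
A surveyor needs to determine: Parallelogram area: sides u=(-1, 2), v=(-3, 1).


|u x v| = |(-1)*1 - 2*(-3)|
= |(-1) - (-6)| = 5

5


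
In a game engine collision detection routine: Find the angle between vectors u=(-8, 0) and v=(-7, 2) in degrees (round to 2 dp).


u.v = 56, |u| = sqrt(64) = 8, |v| = sqrt(53) = 7.2801
cos(theta) = u.v/(|u||v|) = 56/sqrt(3392) = 0.961524
theta = acos(0.961524) = 15.95 degrees

15.95 degrees


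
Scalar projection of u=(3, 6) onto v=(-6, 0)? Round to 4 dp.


u.v = -18, |v| = sqrt(36) = 6
Scalar projection = u.v / |v| = -18 / sqrt(36) = -3

-3


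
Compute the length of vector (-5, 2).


|u| = sqrt((-5)^2 + 2^2) = sqrt(29) = 5.3852

5.3852


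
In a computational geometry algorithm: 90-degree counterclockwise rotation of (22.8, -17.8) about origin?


90° CCW: (x,y) -> (-y, x)
(22.8,-17.8) -> (17.8, 22.8)

(17.8, 22.8)


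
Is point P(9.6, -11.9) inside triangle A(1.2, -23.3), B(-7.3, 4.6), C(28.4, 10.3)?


Cross products: AB x AP = -331.26, BC x BP = -685.38, CA x CP = -27.84
All same sign? yes

Yes, inside


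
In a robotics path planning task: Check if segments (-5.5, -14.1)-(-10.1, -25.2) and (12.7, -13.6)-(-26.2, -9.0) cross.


Cross products: d1=103.17, d2=556.12, d3=199.72, d4=-253.23
d1*d2 < 0 and d3*d4 < 0? no

No, they don't intersect


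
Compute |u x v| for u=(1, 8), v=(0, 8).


|u x v| = |1*8 - 8*0|
= |8 - 0| = 8

8


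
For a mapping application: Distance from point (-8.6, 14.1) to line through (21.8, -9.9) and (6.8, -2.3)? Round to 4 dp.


|cross product| = 128.96
|line direction| = sqrt(282.76) = 16.8155
Distance = 128.96/sqrt(282.76) = 7.6691

7.6691


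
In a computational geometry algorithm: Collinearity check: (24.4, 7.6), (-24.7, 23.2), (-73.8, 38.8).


Cross product: ((-24.7)-24.4)*(38.8-7.6) - (23.2-7.6)*((-73.8)-24.4)
= 0

Yes, collinear


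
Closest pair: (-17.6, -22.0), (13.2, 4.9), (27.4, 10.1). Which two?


d(P0,P1) = 40.8932, d(P0,P2) = 55.2758, d(P1,P2) = 15.1222
Closest: P1 and P2

Closest pair: (13.2, 4.9) and (27.4, 10.1), distance = 15.1222


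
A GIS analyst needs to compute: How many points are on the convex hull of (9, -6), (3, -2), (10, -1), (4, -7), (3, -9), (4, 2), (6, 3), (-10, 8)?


Convex hull vertices (CCW): (-10, 8), (3, -9), (9, -6), (10, -1), (6, 3)
Count = 5

5


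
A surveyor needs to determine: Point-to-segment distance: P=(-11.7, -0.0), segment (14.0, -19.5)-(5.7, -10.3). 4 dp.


Project P onto AB: t = 1 (clamped to [0,1])
Closest point on segment: (5.7, -10.3)
Distance: 20.22

20.22


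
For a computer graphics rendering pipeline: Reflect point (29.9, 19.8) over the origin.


Reflection over origin: (x,y) -> (-x,-y)
(29.9, 19.8) -> (-29.9, -19.8)

(-29.9, -19.8)


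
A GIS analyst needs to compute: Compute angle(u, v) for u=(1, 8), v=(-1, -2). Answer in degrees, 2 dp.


u.v = -17, |u| = sqrt(65) = 8.0623, |v| = sqrt(5) = 2.2361
cos(theta) = u.v/(|u||v|) = -17/sqrt(325) = -0.94299
theta = acos(-0.94299) = 160.56 degrees

160.56 degrees


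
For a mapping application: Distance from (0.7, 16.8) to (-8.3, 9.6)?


dx=-9, dy=-7.2
d^2 = (-9)^2 + (-7.2)^2 = 132.84
d = sqrt(132.84) = 11.5256

11.5256


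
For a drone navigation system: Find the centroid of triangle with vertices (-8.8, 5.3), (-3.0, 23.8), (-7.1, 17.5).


Centroid = ((x_A+x_B+x_C)/3, (y_A+y_B+y_C)/3)
= (((-8.8)+(-3)+(-7.1))/3, (5.3+23.8+17.5)/3)
= (-6.3, 15.5333)

(-6.3, 15.5333)


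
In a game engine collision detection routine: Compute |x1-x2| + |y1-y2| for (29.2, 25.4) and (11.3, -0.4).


|29.2-11.3| + |25.4-(-0.4)| = 17.9 + 25.8 = 43.7

43.7


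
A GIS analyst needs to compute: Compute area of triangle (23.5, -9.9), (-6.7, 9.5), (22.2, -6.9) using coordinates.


Area = |x_A(y_B-y_C) + x_B(y_C-y_A) + x_C(y_A-y_B)|/2
= |385.4 + (-20.1) + (-430.68)|/2
= 65.38/2 = 32.69

32.69


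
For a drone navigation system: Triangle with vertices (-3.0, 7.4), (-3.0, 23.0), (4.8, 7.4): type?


Side lengths squared: AB^2=243.36, BC^2=304.2, CA^2=60.84
Sorted: [60.84, 243.36, 304.2]
By sides: Scalene, By angles: Right

Scalene, Right


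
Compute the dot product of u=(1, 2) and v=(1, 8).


u . v = u_x*v_x + u_y*v_y = 1*1 + 2*8
= 1 + 16 = 17

17


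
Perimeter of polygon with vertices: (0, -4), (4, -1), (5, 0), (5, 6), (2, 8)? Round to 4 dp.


Sides: (0, -4)->(4, -1): sqrt(25) = 5, (4, -1)->(5, 0): sqrt(2) = 1.414214, (5, 0)->(5, 6): sqrt(36) = 6, (5, 6)->(2, 8): sqrt(13) = 3.605551, (2, 8)->(0, -4): sqrt(148) = 12.165525
Sum = 28.18529
Perimeter = 28.1853

28.1853


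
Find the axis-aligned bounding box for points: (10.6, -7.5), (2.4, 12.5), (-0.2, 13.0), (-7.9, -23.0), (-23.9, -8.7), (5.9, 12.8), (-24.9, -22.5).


x range: [-24.9, 10.6]
y range: [-23, 13]
Bounding box: (-24.9,-23) to (10.6,13)

(-24.9,-23) to (10.6,13)


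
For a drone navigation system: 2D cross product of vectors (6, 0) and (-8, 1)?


u x v = u_x*v_y - u_y*v_x = 6*1 - 0*(-8)
= 6 - 0 = 6

6


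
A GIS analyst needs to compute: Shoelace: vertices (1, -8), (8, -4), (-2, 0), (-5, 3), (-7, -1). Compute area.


Shoelace sum: (1*(-4) - 8*(-8)) + (8*0 - (-2)*(-4)) + ((-2)*3 - (-5)*0) + ((-5)*(-1) - (-7)*3) + ((-7)*(-8) - 1*(-1))
= 129
Area = |129|/2 = 64.5

64.5


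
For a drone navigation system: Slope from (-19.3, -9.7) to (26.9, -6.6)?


slope = (y2-y1)/(x2-x1) = ((-6.6)-(-9.7))/(26.9-(-19.3)) = 3.1/46.2 = 0.0671

0.0671


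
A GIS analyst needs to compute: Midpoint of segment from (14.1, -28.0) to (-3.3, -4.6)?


M = ((14.1+(-3.3))/2, ((-28)+(-4.6))/2)
= (5.4, -16.3)

(5.4, -16.3)


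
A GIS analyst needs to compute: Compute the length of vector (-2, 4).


|u| = sqrt((-2)^2 + 4^2) = sqrt(20) = 4.4721

4.4721


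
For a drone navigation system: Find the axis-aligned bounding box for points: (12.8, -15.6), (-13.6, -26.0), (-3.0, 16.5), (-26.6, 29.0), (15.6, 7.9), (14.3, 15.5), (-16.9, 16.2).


x range: [-26.6, 15.6]
y range: [-26, 29]
Bounding box: (-26.6,-26) to (15.6,29)

(-26.6,-26) to (15.6,29)


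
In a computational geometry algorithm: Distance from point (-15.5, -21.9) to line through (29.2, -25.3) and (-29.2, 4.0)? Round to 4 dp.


|cross product| = 1111.15
|line direction| = sqrt(4269.05) = 65.338
Distance = 1111.15/sqrt(4269.05) = 17.0062

17.0062
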